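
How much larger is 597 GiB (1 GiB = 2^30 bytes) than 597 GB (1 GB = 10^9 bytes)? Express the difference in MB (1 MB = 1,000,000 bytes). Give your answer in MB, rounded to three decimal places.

44,023.869 MB

597 GiB = 597 × 1,073,741,824 = 641,023,868,928 bytes
597 GB = 597 × 1,000,000,000 = 597,000,000,000 bytes
difference = 44,023,868,928 bytes
44,023,868,928 / 1,000,000 = 44,023.869 MB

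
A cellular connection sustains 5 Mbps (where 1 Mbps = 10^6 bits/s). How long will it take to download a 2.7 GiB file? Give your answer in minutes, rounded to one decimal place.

2.7 GiB = 2,899,102,924.8 bytes = 23,192,823,398.4 bits
5 Mbps = 5,000,000 bits/s
time = 23,192,823,398.4 / 5,000,000 = 4,638.56 s
4,638.56 s / 60 = 77.3 minutes

77.3 minutes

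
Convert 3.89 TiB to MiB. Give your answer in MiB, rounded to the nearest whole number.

3.89 TiB = 3.89 × 2^40 bytes = 4,277,100,232,048.64 bytes
1 MiB = 2^20 bytes = 1,048,576 bytes
4,277,100,232,048.64 / 1,048,576 = 4,078,961 MiB

4,078,961 MiB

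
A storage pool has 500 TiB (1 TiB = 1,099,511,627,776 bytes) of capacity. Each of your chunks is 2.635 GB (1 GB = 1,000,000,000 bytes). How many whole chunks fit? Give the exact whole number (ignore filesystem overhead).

Capacity: 500 TiB = 549,755,813,888,000 bytes
Per item: 2.635 GB = 2,635,000,000 bytes
⌊549,755,813,888,000 / 2,635,000,000⌋ = 208,635

208,635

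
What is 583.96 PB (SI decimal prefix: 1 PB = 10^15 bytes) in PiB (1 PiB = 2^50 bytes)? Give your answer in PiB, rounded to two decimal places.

518.66 PiB

583.96 PB = 583.96 × 10^15 bytes = 583,960,000,000,000,000 bytes
1 PiB = 1,125,899,906,842,624 bytes
583,960,000,000,000,000 / 1,125,899,906,842,624 = 518.66 PiB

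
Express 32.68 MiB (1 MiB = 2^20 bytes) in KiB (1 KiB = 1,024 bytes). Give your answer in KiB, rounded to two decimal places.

32.68 MiB = 32.68 × 2^20 bytes = 34,267,463.68 bytes
1 KiB = 1,024 bytes
34,267,463.68 / 1,024 = 33,464.32 KiB

33,464.32 KiB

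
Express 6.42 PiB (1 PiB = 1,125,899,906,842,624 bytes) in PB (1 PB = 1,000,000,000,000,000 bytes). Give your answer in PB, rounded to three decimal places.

6.42 PiB = 6.42 × 2^50 bytes = 7,228,277,401,929,646.08 bytes
1 PB = 1,000,000,000,000,000 bytes
7,228,277,401,929,646.08 / 1,000,000,000,000,000 = 7.228 PB

7.228 PB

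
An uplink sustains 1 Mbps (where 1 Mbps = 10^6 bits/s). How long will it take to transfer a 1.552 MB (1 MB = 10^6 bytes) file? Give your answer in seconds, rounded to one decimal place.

1.552 MB = 1,552,000 bytes = 12,416,000 bits
1 Mbps = 1,000,000 bits/s
time = 12,416,000 / 1,000,000 = 12.4 s

12.4 seconds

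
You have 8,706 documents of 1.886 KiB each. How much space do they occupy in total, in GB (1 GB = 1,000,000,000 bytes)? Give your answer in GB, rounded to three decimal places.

Total = 8,706 × 1.886 KiB = 16419.516 KiB
= 16419.516 × 1,024 bytes = 16,813,584.384 bytes
1 GB = 1,000,000,000 bytes
16,813,584.384 / 1,000,000,000 = 0.017 GB

0.017 GB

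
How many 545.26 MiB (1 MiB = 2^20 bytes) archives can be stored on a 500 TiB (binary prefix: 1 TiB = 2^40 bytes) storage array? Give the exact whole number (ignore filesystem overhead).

Capacity: 500 TiB = 549,755,813,888,000 bytes
Per item: 545.26 MiB = 571,746,549.76 bytes
⌊549,755,813,888,000 / 571,746,549.76⌋ = 961,537

961,537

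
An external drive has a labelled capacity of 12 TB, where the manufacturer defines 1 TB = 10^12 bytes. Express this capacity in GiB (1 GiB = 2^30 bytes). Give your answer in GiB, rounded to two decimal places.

12 TB × 1,000,000,000,000 bytes/TB = 12,000,000,000,000 bytes
1 GiB = 1,073,741,824 bytes
12,000,000,000,000 / 1,073,741,824 = 11,175.87 GiB

11,175.87 GiB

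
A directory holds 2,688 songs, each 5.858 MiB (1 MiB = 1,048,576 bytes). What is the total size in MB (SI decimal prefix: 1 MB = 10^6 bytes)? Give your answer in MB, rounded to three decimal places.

Total = 2,688 × 5.858 MiB = 15746.304 MiB
= 15746.304 × 1,048,576 bytes = 16,511,196,463.104 bytes
1 MB = 1,000,000 bytes
16,511,196,463.104 / 1,000,000 = 16,511.196 MB

16,511.196 MB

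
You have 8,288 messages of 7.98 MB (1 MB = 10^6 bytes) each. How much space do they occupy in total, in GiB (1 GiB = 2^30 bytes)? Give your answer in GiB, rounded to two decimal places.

Total = 8,288 × 7.98 MB = 66138.24 MB
= 66138.24 × 1,000,000 bytes = 66,138,240,000 bytes
1 GiB = 1,073,741,824 bytes
66,138,240,000 / 1,073,741,824 = 61.60 GiB

61.60 GiB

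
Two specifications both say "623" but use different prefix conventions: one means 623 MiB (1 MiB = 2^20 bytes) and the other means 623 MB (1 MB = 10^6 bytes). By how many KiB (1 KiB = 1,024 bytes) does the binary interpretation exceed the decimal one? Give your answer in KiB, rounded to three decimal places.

29,553.563 KiB

623 MiB = 623 × 1,048,576 = 653,262,848 bytes
623 MB = 623 × 1,000,000 = 623,000,000 bytes
difference = 30,262,848 bytes
30,262,848 / 1,024 = 29,553.563 KiB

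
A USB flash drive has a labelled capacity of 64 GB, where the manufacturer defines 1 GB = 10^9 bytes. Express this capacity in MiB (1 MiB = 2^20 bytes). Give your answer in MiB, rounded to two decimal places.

61,035.16 MiB

64 GB × 1,000,000,000 bytes/GB = 64,000,000,000 bytes
1 MiB = 2^20 bytes = 1,048,576 bytes
64,000,000,000 / 1,048,576 = 61,035.16 MiB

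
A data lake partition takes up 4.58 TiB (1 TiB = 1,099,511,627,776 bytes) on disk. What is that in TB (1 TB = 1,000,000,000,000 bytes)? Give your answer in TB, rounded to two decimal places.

5.04 TB

4.58 TiB = 4.58 × 2^40 bytes = 5,035,763,255,214.08 bytes
1 TB = 10^12 bytes = 1,000,000,000,000 bytes
5,035,763,255,214.08 / 1,000,000,000,000 = 5.04 TB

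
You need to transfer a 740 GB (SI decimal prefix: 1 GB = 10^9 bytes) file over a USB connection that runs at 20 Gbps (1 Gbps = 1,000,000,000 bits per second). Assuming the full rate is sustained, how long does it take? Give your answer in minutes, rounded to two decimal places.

740 GB = 740,000,000,000 bytes = 5,920,000,000,000 bits
20 Gbps = 20,000,000,000 bits/s
time = 5,920,000,000,000 / 20,000,000,000 = 296.000 s
296.000 s / 60 = 4.93 minutes

4.93 minutes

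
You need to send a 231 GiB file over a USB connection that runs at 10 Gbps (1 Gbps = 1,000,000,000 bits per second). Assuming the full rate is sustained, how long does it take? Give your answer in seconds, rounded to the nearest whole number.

198 seconds

231 GiB = 248,034,361,344 bytes = 1,984,274,890,752 bits
10 Gbps = 10,000,000,000 bits/s
time = 1,984,274,890,752 / 10,000,000,000 = 198 s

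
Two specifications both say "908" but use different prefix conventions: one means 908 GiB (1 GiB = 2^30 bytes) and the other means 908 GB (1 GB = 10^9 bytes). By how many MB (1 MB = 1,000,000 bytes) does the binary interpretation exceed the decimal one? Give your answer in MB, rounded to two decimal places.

66,957.58 MB

908 GiB = 908 × 1,073,741,824 = 974,957,576,192 bytes
908 GB = 908 × 1,000,000,000 = 908,000,000,000 bytes
difference = 66,957,576,192 bytes
66,957,576,192 / 1,000,000 = 66,957.58 MB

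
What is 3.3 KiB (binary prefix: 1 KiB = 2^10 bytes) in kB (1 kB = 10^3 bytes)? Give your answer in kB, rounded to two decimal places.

3.38 kB

3.3 KiB = 3.3 × 2^10 bytes = 3,379.2 bytes
1 kB = 1,000 bytes
3,379.2 / 1,000 = 3.38 kB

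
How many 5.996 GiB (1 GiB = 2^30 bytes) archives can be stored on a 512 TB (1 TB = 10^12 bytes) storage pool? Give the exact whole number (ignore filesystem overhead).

79,525

Capacity: 512 TB = 512,000,000,000,000 bytes
Per item: 5.996 GiB = 6,438,155,976.704 bytes
⌊512,000,000,000,000 / 6,438,155,976.704⌋ = 79,525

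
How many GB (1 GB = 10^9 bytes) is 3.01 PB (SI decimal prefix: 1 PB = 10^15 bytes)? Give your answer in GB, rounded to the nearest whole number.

3,010,000 GB

3.01 PB × 1,000,000,000,000,000 bytes/PB = 3,010,000,000,000,000 bytes
1 GB = 1,000,000,000 bytes
3,010,000,000,000,000 / 1,000,000,000 = 3,010,000 GB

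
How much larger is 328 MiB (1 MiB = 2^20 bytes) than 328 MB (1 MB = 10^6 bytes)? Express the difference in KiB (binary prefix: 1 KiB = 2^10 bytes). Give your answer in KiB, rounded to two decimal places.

15,559.50 KiB

328 MiB = 328 × 1,048,576 = 343,932,928 bytes
328 MB = 328 × 1,000,000 = 328,000,000 bytes
difference = 15,932,928 bytes
15,932,928 / 1,024 = 15,559.50 KiB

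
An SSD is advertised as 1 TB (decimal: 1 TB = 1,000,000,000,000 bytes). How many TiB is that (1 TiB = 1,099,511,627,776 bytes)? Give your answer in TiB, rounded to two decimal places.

0.91 TiB

1 TB = 1 × 10^12 bytes = 1,000,000,000,000 bytes
1 TiB = 2^40 bytes = 1,099,511,627,776 bytes
1,000,000,000,000 / 1,099,511,627,776 = 0.91 TiB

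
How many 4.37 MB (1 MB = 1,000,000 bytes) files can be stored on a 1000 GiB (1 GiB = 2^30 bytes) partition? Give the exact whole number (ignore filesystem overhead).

245,707

Capacity: 1000 GiB = 1,073,741,824,000 bytes
Per item: 4.37 MB = 4,370,000 bytes
⌊1,073,741,824,000 / 4,370,000⌋ = 245,707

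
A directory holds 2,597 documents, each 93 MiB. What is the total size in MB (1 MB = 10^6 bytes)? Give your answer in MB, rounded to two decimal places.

Total = 2,597 × 93 MiB = 241,521 MiB
= 241,521 × 1,048,576 bytes = 253,253,124,096 bytes
1 MB = 1,000,000 bytes
253,253,124,096 / 1,000,000 = 253,253.12 MB

253,253.12 MB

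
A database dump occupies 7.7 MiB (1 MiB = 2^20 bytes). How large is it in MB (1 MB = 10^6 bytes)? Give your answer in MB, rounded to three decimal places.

8.074 MB

7.7 MiB × 1,048,576 bytes/MiB = 8,074,035.2 bytes
1 MB = 10^6 bytes = 1,000,000 bytes
8,074,035.2 / 1,000,000 = 8.074 MB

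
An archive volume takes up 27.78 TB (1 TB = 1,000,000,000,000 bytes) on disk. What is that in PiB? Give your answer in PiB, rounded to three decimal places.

27.78 TB = 27.78 × 10^12 bytes = 27,780,000,000,000 bytes
1 PiB = 2^50 bytes = 1,125,899,906,842,624 bytes
27,780,000,000,000 / 1,125,899,906,842,624 = 0.025 PiB

0.025 PiB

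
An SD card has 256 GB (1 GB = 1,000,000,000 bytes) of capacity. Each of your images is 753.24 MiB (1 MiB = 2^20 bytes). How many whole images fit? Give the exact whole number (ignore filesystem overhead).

324

Capacity: 256 GB = 256,000,000,000 bytes
Per item: 753.24 MiB = 789,829,386.24 bytes
⌊256,000,000,000 / 789,829,386.24⌋ = 324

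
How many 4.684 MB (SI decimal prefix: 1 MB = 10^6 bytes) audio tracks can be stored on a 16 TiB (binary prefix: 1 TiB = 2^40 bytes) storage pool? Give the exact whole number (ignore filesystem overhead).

Capacity: 16 TiB = 17,592,186,044,416 bytes
Per item: 4.684 MB = 4,684,000 bytes
⌊17,592,186,044,416 / 4,684,000⌋ = 3,755,804

3,755,804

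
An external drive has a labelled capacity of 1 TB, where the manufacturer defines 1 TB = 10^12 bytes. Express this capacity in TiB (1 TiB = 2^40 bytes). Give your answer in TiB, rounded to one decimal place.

1 TB = 1 × 10^12 bytes = 1,000,000,000,000 bytes
1 TiB = 1,099,511,627,776 bytes
1,000,000,000,000 / 1,099,511,627,776 = 0.9 TiB

0.9 TiB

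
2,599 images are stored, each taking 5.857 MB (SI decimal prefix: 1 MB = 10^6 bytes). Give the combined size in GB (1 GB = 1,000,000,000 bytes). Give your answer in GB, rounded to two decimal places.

Total = 2,599 × 5.857 MB = 15222.343 MB
= 15222.343 × 1,000,000 bytes = 15,222,343,000 bytes
1 GB = 1,000,000,000 bytes
15,222,343,000 / 1,000,000,000 = 15.22 GB

15.22 GB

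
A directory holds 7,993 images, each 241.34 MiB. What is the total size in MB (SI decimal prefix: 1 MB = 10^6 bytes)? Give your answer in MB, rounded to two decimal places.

2,022,735.21 MB

Total = 7,993 × 241.34 MiB = 1929030.62 MiB
= 1929030.62 × 1,048,576 bytes = 2,022,735,211,397.12 bytes
1 MB = 1,000,000 bytes
2,022,735,211,397.12 / 1,000,000 = 2,022,735.21 MB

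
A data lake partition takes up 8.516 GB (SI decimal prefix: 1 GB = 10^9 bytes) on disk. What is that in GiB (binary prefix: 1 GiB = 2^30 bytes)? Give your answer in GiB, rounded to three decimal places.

8.516 GB = 8.516 × 10^9 bytes = 8,516,000,000 bytes
1 GiB = 2^30 bytes = 1,073,741,824 bytes
8,516,000,000 / 1,073,741,824 = 7.931 GiB

7.931 GiB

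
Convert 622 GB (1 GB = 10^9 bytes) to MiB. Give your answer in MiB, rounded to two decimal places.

593,185.42 MiB

622 GB = 622 × 10^9 bytes = 622,000,000,000 bytes
1 MiB = 1,048,576 bytes
622,000,000,000 / 1,048,576 = 593,185.42 MiB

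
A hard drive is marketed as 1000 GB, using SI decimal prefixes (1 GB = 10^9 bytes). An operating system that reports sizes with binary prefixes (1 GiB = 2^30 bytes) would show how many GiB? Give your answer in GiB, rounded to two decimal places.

1000 GB × 1,000,000,000 bytes/GB = 1,000,000,000,000 bytes
1 GiB = 1,073,741,824 bytes
1,000,000,000,000 / 1,073,741,824 = 931.32 GiB

931.32 GiB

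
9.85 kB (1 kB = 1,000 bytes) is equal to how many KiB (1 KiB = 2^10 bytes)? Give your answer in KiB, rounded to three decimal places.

9.85 kB × 1,000 bytes/kB = 9,850 bytes
1 KiB = 1,024 bytes
9,850 / 1,024 = 9.619 KiB

9.619 KiB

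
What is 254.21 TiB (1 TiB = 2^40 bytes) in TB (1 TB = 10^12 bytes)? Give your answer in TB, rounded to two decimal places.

254.21 TiB × 1,099,511,627,776 bytes/TiB = 279,506,850,896,936.96 bytes
1 TB = 1,000,000,000,000 bytes
279,506,850,896,936.96 / 1,000,000,000,000 = 279.51 TB

279.51 TB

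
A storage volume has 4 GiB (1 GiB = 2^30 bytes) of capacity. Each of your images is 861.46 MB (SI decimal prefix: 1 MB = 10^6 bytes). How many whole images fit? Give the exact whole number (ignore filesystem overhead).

Capacity: 4 GiB = 4,294,967,296 bytes
Per item: 861.46 MB = 861,460,000 bytes
⌊4,294,967,296 / 861,460,000⌋ = 4

4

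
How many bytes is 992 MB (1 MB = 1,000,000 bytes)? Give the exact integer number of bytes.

992 × 1,000,000 = 992,000,000 bytes  (1 MB = 10^6 bytes)

992,000,000 bytes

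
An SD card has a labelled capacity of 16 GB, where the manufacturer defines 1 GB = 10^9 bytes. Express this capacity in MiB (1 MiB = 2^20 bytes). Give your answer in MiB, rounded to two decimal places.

16 GB × 1,000,000,000 bytes/GB = 16,000,000,000 bytes
1 MiB = 2^20 bytes = 1,048,576 bytes
16,000,000,000 / 1,048,576 = 15,258.79 MiB

15,258.79 MiB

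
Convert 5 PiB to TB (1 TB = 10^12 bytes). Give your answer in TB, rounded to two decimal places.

5,629.50 TB

5 PiB × 1,125,899,906,842,624 bytes/PiB = 5,629,499,534,213,120 bytes
1 TB = 10^12 bytes = 1,000,000,000,000 bytes
5,629,499,534,213,120 / 1,000,000,000,000 = 5,629.50 TB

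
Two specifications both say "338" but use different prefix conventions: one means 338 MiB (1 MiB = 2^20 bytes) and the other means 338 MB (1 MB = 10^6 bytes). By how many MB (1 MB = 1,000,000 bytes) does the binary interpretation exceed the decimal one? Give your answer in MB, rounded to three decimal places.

338 MiB = 338 × 1,048,576 = 354,418,688 bytes
338 MB = 338 × 1,000,000 = 338,000,000 bytes
difference = 16,418,688 bytes
16,418,688 / 1,000,000 = 16.419 MB

16.419 MB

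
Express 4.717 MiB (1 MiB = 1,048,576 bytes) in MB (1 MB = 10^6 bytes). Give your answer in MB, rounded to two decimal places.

4.95 MB

4.717 MiB = 4.717 × 2^20 bytes = 4,946,132.992 bytes
1 MB = 1,000,000 bytes
4,946,132.992 / 1,000,000 = 4.95 MB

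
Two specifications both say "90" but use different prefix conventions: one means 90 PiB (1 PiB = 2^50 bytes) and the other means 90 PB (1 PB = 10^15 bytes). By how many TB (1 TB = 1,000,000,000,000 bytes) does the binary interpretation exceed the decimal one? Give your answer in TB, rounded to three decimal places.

90 PiB = 90 × 1,125,899,906,842,624 = 101,330,991,615,836,160 bytes
90 PB = 90 × 1,000,000,000,000,000 = 90,000,000,000,000,000 bytes
difference = 11,330,991,615,836,160 bytes
11,330,991,615,836,160 / 1,000,000,000,000 = 11,330.992 TB

11,330.992 TB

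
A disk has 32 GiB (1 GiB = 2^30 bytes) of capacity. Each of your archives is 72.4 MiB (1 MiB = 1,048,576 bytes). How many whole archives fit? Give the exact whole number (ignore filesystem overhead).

452

Capacity: 32 GiB = 34,359,738,368 bytes
Per item: 72.4 MiB = 75,916,902.4 bytes
⌊34,359,738,368 / 75,916,902.4⌋ = 452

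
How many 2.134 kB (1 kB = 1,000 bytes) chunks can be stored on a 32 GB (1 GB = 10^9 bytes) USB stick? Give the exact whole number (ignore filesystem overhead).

Capacity: 32 GB = 32,000,000,000 bytes
Per item: 2.134 kB = 2,134 bytes
⌊32,000,000,000 / 2,134⌋ = 14,995,313

14,995,313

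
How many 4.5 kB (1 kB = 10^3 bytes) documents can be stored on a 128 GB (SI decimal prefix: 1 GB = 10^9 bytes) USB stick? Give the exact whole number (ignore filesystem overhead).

Capacity: 128 GB = 128,000,000,000 bytes
Per item: 4.5 kB = 4,500 bytes
⌊128,000,000,000 / 4,500⌋ = 28,444,444

28,444,444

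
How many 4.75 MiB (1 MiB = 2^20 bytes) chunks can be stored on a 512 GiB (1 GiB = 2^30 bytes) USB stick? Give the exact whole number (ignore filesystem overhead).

Capacity: 512 GiB = 549,755,813,888 bytes
Per item: 4.75 MiB = 4,980,736 bytes
⌊549,755,813,888 / 4,980,736⌋ = 110,376

110,376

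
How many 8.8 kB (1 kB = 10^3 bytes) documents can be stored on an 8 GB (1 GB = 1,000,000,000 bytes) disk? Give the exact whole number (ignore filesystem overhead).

Capacity: 8 GB = 8,000,000,000 bytes
Per item: 8.8 kB = 8,800 bytes
⌊8,000,000,000 / 8,800⌋ = 909,090

909,090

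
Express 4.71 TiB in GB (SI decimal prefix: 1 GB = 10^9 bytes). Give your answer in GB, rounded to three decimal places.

4.71 TiB = 4.71 × 2^40 bytes = 5,178,699,766,824.96 bytes
1 GB = 1,000,000,000 bytes
5,178,699,766,824.96 / 1,000,000,000 = 5,178.700 GB

5,178.700 GB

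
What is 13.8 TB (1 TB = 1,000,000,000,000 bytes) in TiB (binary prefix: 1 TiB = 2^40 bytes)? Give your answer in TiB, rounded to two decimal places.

12.55 TiB

13.8 TB = 13.8 × 10^12 bytes = 13,800,000,000,000 bytes
1 TiB = 1,099,511,627,776 bytes
13,800,000,000,000 / 1,099,511,627,776 = 12.55 TiB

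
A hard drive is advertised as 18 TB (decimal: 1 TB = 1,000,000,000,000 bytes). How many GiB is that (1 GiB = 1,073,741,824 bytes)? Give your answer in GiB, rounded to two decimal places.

16,763.81 GiB

18 TB = 18 × 10^12 bytes = 18,000,000,000,000 bytes
1 GiB = 2^30 bytes = 1,073,741,824 bytes
18,000,000,000,000 / 1,073,741,824 = 16,763.81 GiB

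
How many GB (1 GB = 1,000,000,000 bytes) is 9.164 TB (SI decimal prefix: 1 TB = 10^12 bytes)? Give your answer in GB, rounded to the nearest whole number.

9,164 GB

9.164 TB = 9.164 × 10^12 bytes = 9,164,000,000,000 bytes
1 GB = 1,000,000,000 bytes
9,164,000,000,000 / 1,000,000,000 = 9,164 GB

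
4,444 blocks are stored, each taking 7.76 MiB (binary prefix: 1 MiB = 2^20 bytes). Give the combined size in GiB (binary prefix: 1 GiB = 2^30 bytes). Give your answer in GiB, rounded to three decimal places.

33.677 GiB

Total = 4,444 × 7.76 MiB = 34485.44 MiB
= 34485.44 × 1,048,576 bytes = 36,160,604,733.44 bytes
1 GiB = 1,073,741,824 bytes
36,160,604,733.44 / 1,073,741,824 = 33.677 GiB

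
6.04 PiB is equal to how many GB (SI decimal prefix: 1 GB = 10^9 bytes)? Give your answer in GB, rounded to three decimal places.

6,800,435.437 GB

6.04 PiB = 6.04 × 2^50 bytes = 6,800,435,437,329,448.96 bytes
1 GB = 1,000,000,000 bytes
6,800,435,437,329,448.96 / 1,000,000,000 = 6,800,435.437 GB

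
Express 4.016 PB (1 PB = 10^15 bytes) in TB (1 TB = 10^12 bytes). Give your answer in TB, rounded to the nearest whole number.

4.016 PB = 4.016 × 10^15 bytes = 4,016,000,000,000,000 bytes
1 TB = 10^12 bytes = 1,000,000,000,000 bytes
4,016,000,000,000,000 / 1,000,000,000,000 = 4,016 TB

4,016 TB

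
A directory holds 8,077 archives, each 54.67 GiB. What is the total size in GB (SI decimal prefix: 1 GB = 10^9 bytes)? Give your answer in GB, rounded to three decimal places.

Total = 8,077 × 54.67 GiB = 441569.59 GiB
= 441569.59 × 1,073,741,824 bytes = 474,131,736,989,532.16 bytes
1 GB = 1,000,000,000 bytes
474,131,736,989,532.16 / 1,000,000,000 = 474,131.737 GB

474,131.737 GB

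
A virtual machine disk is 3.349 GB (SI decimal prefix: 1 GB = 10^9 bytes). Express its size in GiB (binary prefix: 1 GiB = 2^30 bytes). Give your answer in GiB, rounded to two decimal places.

3.349 GB = 3.349 × 10^9 bytes = 3,349,000,000 bytes
1 GiB = 1,073,741,824 bytes
3,349,000,000 / 1,073,741,824 = 3.12 GiB

3.12 GiB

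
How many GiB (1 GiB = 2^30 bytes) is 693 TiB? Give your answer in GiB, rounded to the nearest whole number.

693 TiB × 1,099,511,627,776 bytes/TiB = 761,961,558,048,768 bytes
1 GiB = 1,073,741,824 bytes
761,961,558,048,768 / 1,073,741,824 = 709,632 GiB

709,632 GiB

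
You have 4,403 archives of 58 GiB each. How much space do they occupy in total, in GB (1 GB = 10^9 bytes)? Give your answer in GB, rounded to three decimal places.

274,205.745 GB

Total = 4,403 × 58 GiB = 255,374 GiB
= 255,374 × 1,073,741,824 bytes = 274,205,744,562,176 bytes
1 GB = 1,000,000,000 bytes
274,205,744,562,176 / 1,000,000,000 = 274,205.745 GB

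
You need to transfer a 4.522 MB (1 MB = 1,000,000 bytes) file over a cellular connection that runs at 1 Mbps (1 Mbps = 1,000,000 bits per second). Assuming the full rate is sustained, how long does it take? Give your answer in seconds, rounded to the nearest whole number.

4.522 MB = 4,522,000 bytes = 36,176,000 bits
1 Mbps = 1,000,000 bits/s
time = 36,176,000 / 1,000,000 = 36 s

36 seconds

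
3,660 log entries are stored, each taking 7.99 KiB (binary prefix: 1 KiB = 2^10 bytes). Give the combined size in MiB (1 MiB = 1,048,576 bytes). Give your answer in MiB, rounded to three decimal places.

28.558 MiB

Total = 3,660 × 7.99 KiB = 29243.4 KiB
= 29243.4 × 1,024 bytes = 29,945,241.6 bytes
1 MiB = 1,048,576 bytes
29,945,241.6 / 1,048,576 = 28.558 MiB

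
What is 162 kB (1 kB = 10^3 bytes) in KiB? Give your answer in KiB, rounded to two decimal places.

162 kB × 1,000 bytes/kB = 162,000 bytes
1 KiB = 2^10 bytes = 1,024 bytes
162,000 / 1,024 = 158.20 KiB

158.20 KiB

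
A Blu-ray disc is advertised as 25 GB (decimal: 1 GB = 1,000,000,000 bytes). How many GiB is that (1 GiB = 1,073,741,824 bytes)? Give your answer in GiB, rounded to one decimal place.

23.3 GiB

25 GB × 1,000,000,000 bytes/GB = 25,000,000,000 bytes
1 GiB = 1,073,741,824 bytes
25,000,000,000 / 1,073,741,824 = 23.3 GiB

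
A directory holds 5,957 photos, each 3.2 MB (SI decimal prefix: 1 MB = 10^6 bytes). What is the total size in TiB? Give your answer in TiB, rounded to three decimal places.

Total = 5,957 × 3.2 MB = 19062.4 MB
= 19062.4 × 1,000,000 bytes = 19,062,400,000 bytes
1 TiB = 1,099,511,627,776 bytes
19,062,400,000 / 1,099,511,627,776 = 0.017 TiB

0.017 TiB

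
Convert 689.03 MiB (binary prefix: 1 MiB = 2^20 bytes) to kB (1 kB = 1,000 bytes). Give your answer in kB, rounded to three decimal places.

722,500.321 kB

689.03 MiB × 1,048,576 bytes/MiB = 722,500,321.28 bytes
1 kB = 10^3 bytes = 1,000 bytes
722,500,321.28 / 1,000 = 722,500.321 kB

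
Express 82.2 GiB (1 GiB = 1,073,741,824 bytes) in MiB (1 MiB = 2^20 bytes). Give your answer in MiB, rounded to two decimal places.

84,172.80 MiB

82.2 GiB = 82.2 × 2^30 bytes = 88,261,577,932.8 bytes
1 MiB = 1,048,576 bytes
88,261,577,932.8 / 1,048,576 = 84,172.80 MiB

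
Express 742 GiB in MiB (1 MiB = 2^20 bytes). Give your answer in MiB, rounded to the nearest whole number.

742 GiB = 742 × 2^30 bytes = 796,716,433,408 bytes
1 MiB = 1,048,576 bytes
796,716,433,408 / 1,048,576 = 759,808 MiB

759,808 MiB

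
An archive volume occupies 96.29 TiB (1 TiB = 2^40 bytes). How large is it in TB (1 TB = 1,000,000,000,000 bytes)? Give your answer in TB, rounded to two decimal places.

96.29 TiB × 1,099,511,627,776 bytes/TiB = 105,871,974,638,551.04 bytes
1 TB = 1,000,000,000,000 bytes
105,871,974,638,551.04 / 1,000,000,000,000 = 105.87 TB

105.87 TB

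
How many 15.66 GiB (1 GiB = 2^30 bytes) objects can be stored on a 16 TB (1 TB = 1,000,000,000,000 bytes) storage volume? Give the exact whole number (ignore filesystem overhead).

951

Capacity: 16 TB = 16,000,000,000,000 bytes
Per item: 15.66 GiB = 16,814,796,963.84 bytes
⌊16,000,000,000,000 / 16,814,796,963.84⌋ = 951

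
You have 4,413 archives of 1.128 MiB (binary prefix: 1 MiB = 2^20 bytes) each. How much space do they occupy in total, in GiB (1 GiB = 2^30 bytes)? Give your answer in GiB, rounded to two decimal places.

Total = 4,413 × 1.128 MiB = 4977.864 MiB
= 4977.864 × 1,048,576 bytes = 5,219,668,721.664 bytes
1 GiB = 1,073,741,824 bytes
5,219,668,721.664 / 1,073,741,824 = 4.86 GiB

4.86 GiB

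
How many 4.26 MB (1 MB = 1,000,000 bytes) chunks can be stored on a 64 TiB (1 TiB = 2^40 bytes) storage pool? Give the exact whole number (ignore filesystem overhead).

Capacity: 64 TiB = 70,368,744,177,664 bytes
Per item: 4.26 MB = 4,260,000 bytes
⌊70,368,744,177,664 / 4,260,000⌋ = 16,518,484

16,518,484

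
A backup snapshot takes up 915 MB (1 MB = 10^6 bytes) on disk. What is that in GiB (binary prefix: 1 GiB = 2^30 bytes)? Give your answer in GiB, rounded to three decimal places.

915 MB = 915 × 10^6 bytes = 915,000,000 bytes
1 GiB = 2^30 bytes = 1,073,741,824 bytes
915,000,000 / 1,073,741,824 = 0.852 GiB

0.852 GiB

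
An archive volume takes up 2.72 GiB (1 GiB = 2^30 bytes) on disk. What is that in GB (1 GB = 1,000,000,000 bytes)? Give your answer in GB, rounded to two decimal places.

2.72 GiB × 1,073,741,824 bytes/GiB = 2,920,577,761.28 bytes
1 GB = 10^9 bytes = 1,000,000,000 bytes
2,920,577,761.28 / 1,000,000,000 = 2.92 GB

2.92 GB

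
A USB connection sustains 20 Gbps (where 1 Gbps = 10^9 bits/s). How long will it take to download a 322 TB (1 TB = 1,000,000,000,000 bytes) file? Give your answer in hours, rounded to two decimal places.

35.78 hours

322 TB = 322,000,000,000,000 bytes = 2,576,000,000,000,000 bits
20 Gbps = 20,000,000,000 bits/s
time = 2,576,000,000,000,000 / 20,000,000,000 = 128,800.0000 s
128,800.0000 s / 3600 = 35.78 hours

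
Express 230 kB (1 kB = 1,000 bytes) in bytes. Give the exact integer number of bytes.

230,000 bytes

230 × 1,000 = 230,000 bytes  (1 kB = 10^3 bytes)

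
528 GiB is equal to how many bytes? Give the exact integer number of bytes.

566,935,683,072 bytes

528 × 1,073,741,824 = 566,935,683,072 bytes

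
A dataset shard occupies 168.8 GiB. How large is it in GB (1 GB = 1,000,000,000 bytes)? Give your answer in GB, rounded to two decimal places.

181.25 GB

168.8 GiB × 1,073,741,824 bytes/GiB = 181,247,619,891.2 bytes
1 GB = 1,000,000,000 bytes
181,247,619,891.2 / 1,000,000,000 = 181.25 GB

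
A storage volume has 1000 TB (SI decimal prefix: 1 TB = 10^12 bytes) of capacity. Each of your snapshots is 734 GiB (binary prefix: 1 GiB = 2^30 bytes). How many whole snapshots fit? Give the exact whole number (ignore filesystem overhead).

1,268

Capacity: 1000 TB = 1,000,000,000,000,000 bytes
Per item: 734 GiB = 788,126,498,816 bytes
⌊1,000,000,000,000,000 / 788,126,498,816⌋ = 1,268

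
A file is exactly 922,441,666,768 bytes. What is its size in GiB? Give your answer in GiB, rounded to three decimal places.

859.091 GiB

922,441,666,768 bytes given.
1 GiB = 2^30 bytes = 1,073,741,824 bytes
922,441,666,768 / 1,073,741,824 = 859.091 GiB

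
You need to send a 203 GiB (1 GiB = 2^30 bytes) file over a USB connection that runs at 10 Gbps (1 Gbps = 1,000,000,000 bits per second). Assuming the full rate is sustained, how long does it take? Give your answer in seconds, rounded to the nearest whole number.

174 seconds

203 GiB = 217,969,590,272 bytes = 1,743,756,722,176 bits
10 Gbps = 10,000,000,000 bits/s
time = 1,743,756,722,176 / 10,000,000,000 = 174 s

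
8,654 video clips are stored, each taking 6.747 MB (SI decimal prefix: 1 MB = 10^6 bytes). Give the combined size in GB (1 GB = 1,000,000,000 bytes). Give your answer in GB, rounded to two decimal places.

Total = 8,654 × 6.747 MB = 58388.538 MB
= 58388.538 × 1,000,000 bytes = 58,388,538,000 bytes
1 GB = 1,000,000,000 bytes
58,388,538,000 / 1,000,000,000 = 58.39 GB

58.39 GB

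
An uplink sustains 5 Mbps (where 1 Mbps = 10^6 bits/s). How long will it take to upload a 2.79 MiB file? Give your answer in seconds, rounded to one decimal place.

2.79 MiB = 2,925,527.04 bytes = 23,404,216.32 bits
5 Mbps = 5,000,000 bits/s
time = 23,404,216.32 / 5,000,000 = 4.7 s

4.7 seconds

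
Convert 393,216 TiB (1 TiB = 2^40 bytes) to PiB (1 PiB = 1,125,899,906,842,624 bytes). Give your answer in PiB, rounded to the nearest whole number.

393,216 TiB = 393,216 × 2^40 bytes = 432,345,564,227,567,616 bytes
1 PiB = 2^50 bytes = 1,125,899,906,842,624 bytes
432,345,564,227,567,616 / 1,125,899,906,842,624 = 384 PiB

384 PiB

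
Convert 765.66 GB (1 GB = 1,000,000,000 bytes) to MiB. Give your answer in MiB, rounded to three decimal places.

765.66 GB = 765.66 × 10^9 bytes = 765,660,000,000 bytes
1 MiB = 2^20 bytes = 1,048,576 bytes
765,660,000,000 / 1,048,576 = 730,190.277 MiB

730,190.277 MiB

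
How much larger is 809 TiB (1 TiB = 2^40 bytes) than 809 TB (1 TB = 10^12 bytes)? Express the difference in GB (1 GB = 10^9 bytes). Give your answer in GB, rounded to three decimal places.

809 TiB = 809 × 1,099,511,627,776 = 889,504,906,870,784 bytes
809 TB = 809 × 1,000,000,000,000 = 809,000,000,000,000 bytes
difference = 80,504,906,870,784 bytes
80,504,906,870,784 / 1,000,000,000 = 80,504.907 GB

80,504.907 GB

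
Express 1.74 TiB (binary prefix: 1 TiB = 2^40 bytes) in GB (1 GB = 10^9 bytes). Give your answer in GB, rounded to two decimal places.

1,913.15 GB

1.74 TiB × 1,099,511,627,776 bytes/TiB = 1,913,150,232,330.24 bytes
1 GB = 1,000,000,000 bytes
1,913,150,232,330.24 / 1,000,000,000 = 1,913.15 GB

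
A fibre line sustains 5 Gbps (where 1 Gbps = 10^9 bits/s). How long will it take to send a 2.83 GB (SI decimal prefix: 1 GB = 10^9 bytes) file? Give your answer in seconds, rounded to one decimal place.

2.83 GB = 2,830,000,000 bytes = 22,640,000,000 bits
5 Gbps = 5,000,000,000 bits/s
time = 22,640,000,000 / 5,000,000,000 = 4.5 s

4.5 seconds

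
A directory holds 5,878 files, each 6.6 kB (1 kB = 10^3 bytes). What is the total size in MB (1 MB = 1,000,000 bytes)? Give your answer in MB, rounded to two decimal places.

38.79 MB

Total = 5,878 × 6.6 kB = 38794.8 kB
= 38794.8 × 1,000 bytes = 38,794,800 bytes
1 MB = 1,000,000 bytes
38,794,800 / 1,000,000 = 38.79 MB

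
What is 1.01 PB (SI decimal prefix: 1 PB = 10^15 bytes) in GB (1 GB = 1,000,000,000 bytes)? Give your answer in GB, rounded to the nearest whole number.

1,010,000 GB

1.01 PB = 1.01 × 10^15 bytes = 1,010,000,000,000,000 bytes
1 GB = 10^9 bytes = 1,000,000,000 bytes
1,010,000,000,000,000 / 1,000,000,000 = 1,010,000 GB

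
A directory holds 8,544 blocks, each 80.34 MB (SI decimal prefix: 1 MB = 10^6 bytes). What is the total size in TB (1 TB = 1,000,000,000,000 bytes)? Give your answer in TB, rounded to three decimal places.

0.686 TB

Total = 8,544 × 80.34 MB = 686424.96 MB
= 686424.96 × 1,000,000 bytes = 686,424,960,000 bytes
1 TB = 1,000,000,000,000 bytes
686,424,960,000 / 1,000,000,000,000 = 0.686 TB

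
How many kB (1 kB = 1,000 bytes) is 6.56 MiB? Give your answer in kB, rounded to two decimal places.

6,878.66 kB

6.56 MiB × 1,048,576 bytes/MiB = 6,878,658.56 bytes
1 kB = 10^3 bytes = 1,000 bytes
6,878,658.56 / 1,000 = 6,878.66 kB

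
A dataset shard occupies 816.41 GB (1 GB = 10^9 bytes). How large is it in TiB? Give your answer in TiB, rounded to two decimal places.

816.41 GB × 1,000,000,000 bytes/GB = 816,410,000,000 bytes
1 TiB = 2^40 bytes = 1,099,511,627,776 bytes
816,410,000,000 / 1,099,511,627,776 = 0.74 TiB

0.74 TiB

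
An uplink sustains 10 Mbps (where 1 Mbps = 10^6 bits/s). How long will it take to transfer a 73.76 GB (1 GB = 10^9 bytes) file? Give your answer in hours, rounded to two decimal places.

73.76 GB = 73,760,000,000 bytes = 590,080,000,000 bits
10 Mbps = 10,000,000 bits/s
time = 590,080,000,000 / 10,000,000 = 59,008.0000 s
59,008.0000 s / 3600 = 16.39 hours

16.39 hours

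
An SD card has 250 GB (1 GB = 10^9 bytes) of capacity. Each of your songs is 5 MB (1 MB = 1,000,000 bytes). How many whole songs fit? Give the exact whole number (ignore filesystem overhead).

Capacity: 250 GB = 250,000,000,000 bytes
Per item: 5 MB = 5,000,000 bytes
⌊250,000,000,000 / 5,000,000⌋ = 50,000

50,000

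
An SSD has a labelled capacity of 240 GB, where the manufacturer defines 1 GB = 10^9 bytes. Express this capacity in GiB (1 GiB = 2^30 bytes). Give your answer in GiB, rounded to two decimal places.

223.52 GiB

240 GB × 1,000,000,000 bytes/GB = 240,000,000,000 bytes
1 GiB = 1,073,741,824 bytes
240,000,000,000 / 1,073,741,824 = 223.52 GiB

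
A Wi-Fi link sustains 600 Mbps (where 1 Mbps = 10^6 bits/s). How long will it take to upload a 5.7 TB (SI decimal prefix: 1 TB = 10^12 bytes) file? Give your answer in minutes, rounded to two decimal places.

1,266.67 minutes

5.7 TB = 5,700,000,000,000 bytes = 45,600,000,000,000 bits
600 Mbps = 600,000,000 bits/s
time = 45,600,000,000,000 / 600,000,000 = 76,000.000 s
76,000.000 s / 60 = 1,266.67 minutes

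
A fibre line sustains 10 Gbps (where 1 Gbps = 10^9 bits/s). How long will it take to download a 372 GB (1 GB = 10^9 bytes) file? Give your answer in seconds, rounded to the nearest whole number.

298 seconds

372 GB = 372,000,000,000 bytes = 2,976,000,000,000 bits
10 Gbps = 10,000,000,000 bits/s
time = 2,976,000,000,000 / 10,000,000,000 = 298 s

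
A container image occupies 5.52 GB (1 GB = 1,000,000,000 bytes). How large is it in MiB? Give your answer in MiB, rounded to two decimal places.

5.52 GB = 5.52 × 10^9 bytes = 5,520,000,000 bytes
1 MiB = 1,048,576 bytes
5,520,000,000 / 1,048,576 = 5,264.28 MiB

5,264.28 MiB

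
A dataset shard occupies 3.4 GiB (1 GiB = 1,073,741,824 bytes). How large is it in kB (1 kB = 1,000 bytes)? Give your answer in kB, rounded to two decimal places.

3,650,722.20 kB

3.4 GiB = 3.4 × 2^30 bytes = 3,650,722,201.6 bytes
1 kB = 1,000 bytes
3,650,722,201.6 / 1,000 = 3,650,722.20 kB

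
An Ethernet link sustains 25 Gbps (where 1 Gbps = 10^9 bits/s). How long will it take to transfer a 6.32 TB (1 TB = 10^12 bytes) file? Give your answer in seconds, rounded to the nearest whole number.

6.32 TB = 6,320,000,000,000 bytes = 50,560,000,000,000 bits
25 Gbps = 25,000,000,000 bits/s
time = 50,560,000,000,000 / 25,000,000,000 = 2,022 s

2,022 seconds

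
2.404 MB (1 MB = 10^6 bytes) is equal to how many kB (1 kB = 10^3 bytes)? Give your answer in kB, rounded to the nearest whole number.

2.404 MB × 1,000,000 bytes/MB = 2,404,000 bytes
1 kB = 10^3 bytes = 1,000 bytes
2,404,000 / 1,000 = 2,404 kB

2,404 kB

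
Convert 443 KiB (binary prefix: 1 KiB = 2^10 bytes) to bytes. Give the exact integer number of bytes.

443 × 1,024 = 453,632 bytes  (1 KiB = 2^10 bytes)

453,632 bytes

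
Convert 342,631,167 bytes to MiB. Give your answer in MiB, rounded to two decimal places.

342,631,167 bytes given.
1 MiB = 1,048,576 bytes
342,631,167 / 1,048,576 = 326.76 MiB

326.76 MiB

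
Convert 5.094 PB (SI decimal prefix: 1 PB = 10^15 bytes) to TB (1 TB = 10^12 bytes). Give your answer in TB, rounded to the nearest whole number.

5.094 PB × 1,000,000,000,000,000 bytes/PB = 5,094,000,000,000,000 bytes
1 TB = 10^12 bytes = 1,000,000,000,000 bytes
5,094,000,000,000,000 / 1,000,000,000,000 = 5,094 TB

5,094 TB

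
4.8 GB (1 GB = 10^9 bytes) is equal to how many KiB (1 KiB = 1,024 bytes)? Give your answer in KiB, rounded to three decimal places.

4,687,500.000 KiB

4.8 GB × 1,000,000,000 bytes/GB = 4,800,000,000 bytes
1 KiB = 1,024 bytes
4,800,000,000 / 1,024 = 4,687,500.000 KiB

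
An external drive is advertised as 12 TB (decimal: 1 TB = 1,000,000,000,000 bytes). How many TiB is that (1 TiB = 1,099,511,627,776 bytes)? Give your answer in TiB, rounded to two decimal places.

10.91 TiB

12 TB × 1,000,000,000,000 bytes/TB = 12,000,000,000,000 bytes
1 TiB = 2^40 bytes = 1,099,511,627,776 bytes
12,000,000,000,000 / 1,099,511,627,776 = 10.91 TiB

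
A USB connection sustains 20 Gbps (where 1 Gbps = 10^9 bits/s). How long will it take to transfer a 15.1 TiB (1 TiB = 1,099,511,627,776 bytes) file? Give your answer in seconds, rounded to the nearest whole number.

6,641 seconds

15.1 TiB = 16,602,625,579,417.6 bytes = 132,821,004,635,340.8 bits
20 Gbps = 20,000,000,000 bits/s
time = 132,821,004,635,340.8 / 20,000,000,000 = 6,641 s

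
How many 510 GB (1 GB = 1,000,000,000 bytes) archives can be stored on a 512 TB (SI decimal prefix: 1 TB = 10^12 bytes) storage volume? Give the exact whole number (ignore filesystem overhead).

1,003

Capacity: 512 TB = 512,000,000,000,000 bytes
Per item: 510 GB = 510,000,000,000 bytes
⌊512,000,000,000,000 / 510,000,000,000⌋ = 1,003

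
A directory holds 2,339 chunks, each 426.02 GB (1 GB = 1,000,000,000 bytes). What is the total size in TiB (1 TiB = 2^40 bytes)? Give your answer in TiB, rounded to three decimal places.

906.276 TiB

Total = 2,339 × 426.02 GB = 996460.78 GB
= 996460.78 × 1,000,000,000 bytes = 996,460,780,000,000 bytes
1 TiB = 1,099,511,627,776 bytes
996,460,780,000,000 / 1,099,511,627,776 = 906.276 TiB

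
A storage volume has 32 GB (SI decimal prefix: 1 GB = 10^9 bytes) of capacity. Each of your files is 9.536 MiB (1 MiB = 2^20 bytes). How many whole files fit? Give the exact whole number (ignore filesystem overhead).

3,200

Capacity: 32 GB = 32,000,000,000 bytes
Per item: 9.536 MiB = 9,999,220.736 bytes
⌊32,000,000,000 / 9,999,220.736⌋ = 3,200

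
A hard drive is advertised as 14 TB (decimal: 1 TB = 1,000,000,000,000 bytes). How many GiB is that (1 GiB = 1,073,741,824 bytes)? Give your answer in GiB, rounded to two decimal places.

13,038.52 GiB

14 TB × 1,000,000,000,000 bytes/TB = 14,000,000,000,000 bytes
1 GiB = 1,073,741,824 bytes
14,000,000,000,000 / 1,073,741,824 = 13,038.52 GiB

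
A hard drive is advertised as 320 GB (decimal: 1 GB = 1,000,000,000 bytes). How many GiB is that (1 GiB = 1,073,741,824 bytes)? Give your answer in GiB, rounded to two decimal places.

320 GB × 1,000,000,000 bytes/GB = 320,000,000,000 bytes
1 GiB = 2^30 bytes = 1,073,741,824 bytes
320,000,000,000 / 1,073,741,824 = 298.02 GiB

298.02 GiB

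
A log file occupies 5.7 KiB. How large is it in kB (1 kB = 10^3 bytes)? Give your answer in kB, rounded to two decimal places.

5.84 kB

5.7 KiB = 5.7 × 2^10 bytes = 5,836.8 bytes
1 kB = 10^3 bytes = 1,000 bytes
5,836.8 / 1,000 = 5.84 kB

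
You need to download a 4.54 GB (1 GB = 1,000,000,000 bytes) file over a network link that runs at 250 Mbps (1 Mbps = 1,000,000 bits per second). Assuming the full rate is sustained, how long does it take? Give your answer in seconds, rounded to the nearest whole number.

4.54 GB = 4,540,000,000 bytes = 36,320,000,000 bits
250 Mbps = 250,000,000 bits/s
time = 36,320,000,000 / 250,000,000 = 145 s

145 seconds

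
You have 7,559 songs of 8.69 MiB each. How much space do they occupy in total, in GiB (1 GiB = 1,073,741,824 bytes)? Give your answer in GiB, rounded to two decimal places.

64.15 GiB

Total = 7,559 × 8.69 MiB = 65687.71 MiB
= 65687.71 × 1,048,576 bytes = 68,878,556,200.96 bytes
1 GiB = 1,073,741,824 bytes
68,878,556,200.96 / 1,073,741,824 = 64.15 GiB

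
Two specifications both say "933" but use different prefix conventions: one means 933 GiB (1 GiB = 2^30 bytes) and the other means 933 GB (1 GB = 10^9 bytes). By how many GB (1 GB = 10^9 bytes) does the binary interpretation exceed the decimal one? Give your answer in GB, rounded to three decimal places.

933 GiB = 933 × 1,073,741,824 = 1,001,801,121,792 bytes
933 GB = 933 × 1,000,000,000 = 933,000,000,000 bytes
difference = 68,801,121,792 bytes
68,801,121,792 / 1,000,000,000 = 68.801 GB

68.801 GB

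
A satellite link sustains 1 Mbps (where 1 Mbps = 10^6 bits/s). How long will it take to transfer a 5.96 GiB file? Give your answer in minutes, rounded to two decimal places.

853.27 minutes

5.96 GiB = 6,399,501,271.04 bytes = 51,196,010,168.32 bits
1 Mbps = 1,000,000 bits/s
time = 51,196,010,168.32 / 1,000,000 = 51,196.010 s
51,196.010 s / 60 = 853.27 minutes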